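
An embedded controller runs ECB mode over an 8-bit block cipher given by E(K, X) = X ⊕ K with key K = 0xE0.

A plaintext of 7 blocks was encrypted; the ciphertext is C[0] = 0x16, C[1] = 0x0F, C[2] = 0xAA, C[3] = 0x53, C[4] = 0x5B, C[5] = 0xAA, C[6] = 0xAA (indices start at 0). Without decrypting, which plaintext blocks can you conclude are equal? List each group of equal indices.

P[2] = P[5] = P[6]

ECB encrypts each block independently with the same key, so equal ciphertext blocks imply equal plaintext blocks.
C[2] = C[5] = C[6] = 0xAA, so P[2] = P[5] = P[6].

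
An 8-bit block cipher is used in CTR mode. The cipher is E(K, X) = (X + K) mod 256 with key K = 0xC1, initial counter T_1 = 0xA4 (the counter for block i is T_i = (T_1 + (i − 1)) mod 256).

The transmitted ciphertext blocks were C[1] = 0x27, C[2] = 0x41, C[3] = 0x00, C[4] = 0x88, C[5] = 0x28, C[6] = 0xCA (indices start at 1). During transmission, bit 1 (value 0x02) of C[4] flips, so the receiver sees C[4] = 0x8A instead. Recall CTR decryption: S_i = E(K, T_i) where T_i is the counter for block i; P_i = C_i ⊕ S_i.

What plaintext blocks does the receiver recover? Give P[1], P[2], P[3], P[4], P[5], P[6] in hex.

P[1] = 0x42, P[2] = 0x27, P[3] = 0x67, P[4] = 0xE2, P[5] = 0x41, P[6] = 0xA0

Only C[4] changed, to 0x8A. In CTR, a change in C_i flips the same bit in P_i only; the keystream is unaffected. Decrypting the received ciphertext:
P[1]: T = 0xA4, S = E(K, T) = 0x65; 0x27 ⊕ 0x65 = 0x42.
P[2]: T = 0xA5, S = E(K, T) = 0x66; 0x41 ⊕ 0x66 = 0x27.
P[3]: T = 0xA6, S = E(K, T) = 0x67; 0x00 ⊕ 0x67 = 0x67.
P[4]: T = 0xA7, S = E(K, T) = 0x68; 0x8A ⊕ 0x68 = 0xE2.
P[5]: T = 0xA8, S = E(K, T) = 0x69; 0x28 ⊕ 0x69 = 0x41.
P[6]: T = 0xA9, S = E(K, T) = 0x6A; 0xCA ⊕ 0x6A = 0xA0.
Blocks that differ from the original plaintext: P[4].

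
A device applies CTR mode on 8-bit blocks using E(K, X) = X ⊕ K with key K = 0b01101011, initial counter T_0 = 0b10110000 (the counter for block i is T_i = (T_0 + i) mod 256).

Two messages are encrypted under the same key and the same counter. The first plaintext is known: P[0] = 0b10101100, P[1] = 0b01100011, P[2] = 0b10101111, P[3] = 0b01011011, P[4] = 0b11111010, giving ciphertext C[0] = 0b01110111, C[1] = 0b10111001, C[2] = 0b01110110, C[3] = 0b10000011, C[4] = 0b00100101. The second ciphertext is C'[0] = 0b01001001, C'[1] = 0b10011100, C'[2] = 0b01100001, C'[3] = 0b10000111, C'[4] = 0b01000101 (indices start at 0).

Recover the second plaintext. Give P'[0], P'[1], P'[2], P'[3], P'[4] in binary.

In CTR with a reused counter, both messages share the same keystream S_i, so C_i ⊕ C'_i = P_i ⊕ P'_i and thus P'_i = P_i ⊕ C_i ⊕ C'_i.
P'[0]: 0b10101100 ⊕ 0b01110111 ⊕ 0b01001001 = 0b10010010.
P'[1]: 0b01100011 ⊕ 0b10111001 ⊕ 0b10011100 = 0b01000110.
P'[2]: 0b10101111 ⊕ 0b01110110 ⊕ 0b01100001 = 0b10111000.
P'[3]: 0b01011011 ⊕ 0b10000011 ⊕ 0b10000111 = 0b01011111.
P'[4]: 0b11111010 ⊕ 0b00100101 ⊕ 0b01000101 = 0b10011010.

P'[0] = 0b10010010, P'[1] = 0b01000110, P'[2] = 0b10111000, P'[3] = 0b01011111, P'[4] = 0b10011010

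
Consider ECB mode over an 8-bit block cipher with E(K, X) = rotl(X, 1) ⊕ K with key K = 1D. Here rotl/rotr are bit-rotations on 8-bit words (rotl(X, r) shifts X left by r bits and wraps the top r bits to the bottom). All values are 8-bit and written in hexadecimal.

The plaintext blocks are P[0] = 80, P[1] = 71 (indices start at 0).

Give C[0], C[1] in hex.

ECB encryption: C_i = E(K, P_i).
C[0]: E(K, 80) = 1C.
C[1]: E(K, 71) = FF.

C[0] = 1C, C[1] = FF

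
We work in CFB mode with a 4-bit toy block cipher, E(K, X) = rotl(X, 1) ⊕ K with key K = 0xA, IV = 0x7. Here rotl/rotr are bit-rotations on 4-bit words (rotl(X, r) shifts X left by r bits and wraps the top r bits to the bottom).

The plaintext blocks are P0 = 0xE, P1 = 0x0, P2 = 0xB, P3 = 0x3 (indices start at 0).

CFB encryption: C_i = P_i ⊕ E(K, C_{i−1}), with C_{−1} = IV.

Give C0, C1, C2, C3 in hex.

C0 = 0xA, C1 = 0xF, C2 = 0xE, C3 = 0x4

C0: E(K, 0x7) = 0x4; 0xE ⊕ 0x4 = 0xA.
C1: E(K, 0xA) = 0xF; 0x0 ⊕ 0xF = 0xF.
C2: E(K, 0xF) = 0x5; 0xB ⊕ 0x5 = 0xE.
C3: E(K, 0xE) = 0x7; 0x3 ⊕ 0x7 = 0x4.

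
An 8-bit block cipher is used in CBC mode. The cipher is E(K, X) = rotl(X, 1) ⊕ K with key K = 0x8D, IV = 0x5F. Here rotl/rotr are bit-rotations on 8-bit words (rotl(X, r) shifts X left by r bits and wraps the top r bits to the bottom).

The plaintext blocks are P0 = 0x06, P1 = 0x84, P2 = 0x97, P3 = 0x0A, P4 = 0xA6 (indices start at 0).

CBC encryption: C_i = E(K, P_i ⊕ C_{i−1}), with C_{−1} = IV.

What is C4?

C4 = 0xAE

C0: P0 ⊕ 0x5F = 0x59; E(K, 0x59) = 0x3F.
C1: P1 ⊕ 0x3F = 0xBB; E(K, 0xBB) = 0xFA.
C2: P2 ⊕ 0xFA = 0x6D; E(K, 0x6D) = 0x57.
C3: P3 ⊕ 0x57 = 0x5D; E(K, 0x5D) = 0x37.
C4: P4 ⊕ 0x37 = 0x91; E(K, 0x91) = 0xAE.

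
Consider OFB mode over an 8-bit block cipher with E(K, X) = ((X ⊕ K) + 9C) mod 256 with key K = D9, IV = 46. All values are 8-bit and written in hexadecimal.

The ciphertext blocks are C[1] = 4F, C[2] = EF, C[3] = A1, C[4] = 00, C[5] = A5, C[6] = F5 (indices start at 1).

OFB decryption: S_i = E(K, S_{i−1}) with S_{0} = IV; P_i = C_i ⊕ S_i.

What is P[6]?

P[1]: S = E(K, 46) = 3B; 4F ⊕ 3B = 74.
P[2]: S = E(K, 3B) = 7E; EF ⊕ 7E = 91.
P[3]: S = E(K, 7E) = 43; A1 ⊕ 43 = E2.
P[4]: S = E(K, 43) = 36; 00 ⊕ 36 = 36.
P[5]: S = E(K, 36) = 8B; A5 ⊕ 8B = 2E.
P[6]: S = E(K, 8B) = EE; F5 ⊕ EE = 1B.

P[6] = 1B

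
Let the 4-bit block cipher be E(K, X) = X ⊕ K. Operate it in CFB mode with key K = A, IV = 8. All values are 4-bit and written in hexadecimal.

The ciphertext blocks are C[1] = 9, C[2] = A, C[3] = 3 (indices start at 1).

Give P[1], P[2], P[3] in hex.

P[1] = B, P[2] = 9, P[3] = 3

CFB decryption: P_i = C_i ⊕ E(K, C_{i−1}), with C_{0} = IV.
P[1]: E(K, 8) = 2; 9 ⊕ 2 = B.
P[2]: E(K, 9) = 3; A ⊕ 3 = 9.
P[3]: E(K, A) = 0; 3 ⊕ 0 = 3.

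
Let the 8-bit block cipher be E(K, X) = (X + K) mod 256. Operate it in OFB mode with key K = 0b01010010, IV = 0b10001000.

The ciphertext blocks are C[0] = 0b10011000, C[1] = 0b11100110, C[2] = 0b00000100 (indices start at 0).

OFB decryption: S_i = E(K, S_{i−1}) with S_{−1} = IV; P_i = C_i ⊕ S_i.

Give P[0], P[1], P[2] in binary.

P[0]: S = E(K, 0b10001000) = 0b11011010; 0b10011000 ⊕ 0b11011010 = 0b01000010.
P[1]: S = E(K, 0b11011010) = 0b00101100; 0b11100110 ⊕ 0b00101100 = 0b11001010.
P[2]: S = E(K, 0b00101100) = 0b01111110; 0b00000100 ⊕ 0b01111110 = 0b01111010.

P[0] = 0b01000010, P[1] = 0b11001010, P[2] = 0b01111010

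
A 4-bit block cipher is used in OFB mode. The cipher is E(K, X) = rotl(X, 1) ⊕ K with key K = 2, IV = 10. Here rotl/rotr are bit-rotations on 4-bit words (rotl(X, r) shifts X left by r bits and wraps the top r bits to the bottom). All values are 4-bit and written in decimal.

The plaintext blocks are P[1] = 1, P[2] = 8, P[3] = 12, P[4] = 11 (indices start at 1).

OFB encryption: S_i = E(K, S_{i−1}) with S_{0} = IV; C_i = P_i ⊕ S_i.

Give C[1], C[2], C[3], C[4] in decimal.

C[1]: S = E(K, 10) = 7; 1 ⊕ 7 = 6.
C[2]: S = E(K, 7) = 12; 8 ⊕ 12 = 4.
C[3]: S = E(K, 12) = 11; 12 ⊕ 11 = 7.
C[4]: S = E(K, 11) = 5; 11 ⊕ 5 = 14.

C[1] = 6, C[2] = 4, C[3] = 7, C[4] = 14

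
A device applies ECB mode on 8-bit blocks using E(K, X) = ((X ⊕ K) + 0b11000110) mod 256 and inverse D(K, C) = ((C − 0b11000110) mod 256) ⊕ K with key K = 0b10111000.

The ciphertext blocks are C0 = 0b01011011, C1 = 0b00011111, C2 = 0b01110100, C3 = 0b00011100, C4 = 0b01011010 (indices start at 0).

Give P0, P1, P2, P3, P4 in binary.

P0 = 0b00101101, P1 = 0b11100001, P2 = 0b00010110, P3 = 0b11101110, P4 = 0b00101100

ECB decryption: P_i = D(K, C_i).
P0: D(K, 0b01011011) = 0b00101101.
P1: D(K, 0b00011111) = 0b11100001.
P2: D(K, 0b01110100) = 0b00010110.
P3: D(K, 0b00011100) = 0b11101110.
P4: D(K, 0b01011010) = 0b00101100.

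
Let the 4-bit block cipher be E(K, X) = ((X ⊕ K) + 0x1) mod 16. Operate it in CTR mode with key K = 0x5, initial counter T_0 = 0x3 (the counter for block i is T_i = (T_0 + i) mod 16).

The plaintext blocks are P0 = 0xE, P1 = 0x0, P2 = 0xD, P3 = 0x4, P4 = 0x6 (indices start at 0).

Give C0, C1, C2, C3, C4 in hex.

CTR encryption: S_i = E(K, T_i) where T_i is the counter for block i; C_i = P_i ⊕ S_i.
C0: T = 0x3, S = E(K, T) = 0x7; 0xE ⊕ 0x7 = 0x9.
C1: T = 0x4, S = E(K, T) = 0x2; 0x0 ⊕ 0x2 = 0x2.
C2: T = 0x5, S = E(K, T) = 0x1; 0xD ⊕ 0x1 = 0xC.
C3: T = 0x6, S = E(K, T) = 0x4; 0x4 ⊕ 0x4 = 0x0.
C4: T = 0x7, S = E(K, T) = 0x3; 0x6 ⊕ 0x3 = 0x5.

C0 = 0x9, C1 = 0x2, C2 = 0xC, C3 = 0x0, C4 = 0x5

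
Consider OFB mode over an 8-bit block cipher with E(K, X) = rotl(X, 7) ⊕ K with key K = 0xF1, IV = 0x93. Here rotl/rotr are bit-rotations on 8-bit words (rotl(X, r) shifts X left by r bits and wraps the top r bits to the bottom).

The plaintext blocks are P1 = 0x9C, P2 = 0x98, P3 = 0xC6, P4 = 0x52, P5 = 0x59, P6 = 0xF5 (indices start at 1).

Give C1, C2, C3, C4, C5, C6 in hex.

C1 = 0xA4, C2 = 0x75, C3 = 0xC1, C4 = 0x20, C5 = 0x91, C6 = 0x60

OFB encryption: S_i = E(K, S_{i−1}) with S_{0} = IV; C_i = P_i ⊕ S_i.
C1: S = E(K, 0x93) = 0x38; 0x9C ⊕ 0x38 = 0xA4.
C2: S = E(K, 0x38) = 0xED; 0x98 ⊕ 0xED = 0x75.
C3: S = E(K, 0xED) = 0x07; 0xC6 ⊕ 0x07 = 0xC1.
C4: S = E(K, 0x07) = 0x72; 0x52 ⊕ 0x72 = 0x20.
C5: S = E(K, 0x72) = 0xC8; 0x59 ⊕ 0xC8 = 0x91.
C6: S = E(K, 0xC8) = 0x95; 0xF5 ⊕ 0x95 = 0x60.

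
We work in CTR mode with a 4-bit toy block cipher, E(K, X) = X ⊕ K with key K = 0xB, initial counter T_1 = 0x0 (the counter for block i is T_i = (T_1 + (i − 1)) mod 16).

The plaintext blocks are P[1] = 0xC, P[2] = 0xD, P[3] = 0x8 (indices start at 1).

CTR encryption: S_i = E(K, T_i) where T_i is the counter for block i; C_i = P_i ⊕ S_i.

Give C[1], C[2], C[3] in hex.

C[1]: T = 0x0, S = E(K, T) = 0xB; 0xC ⊕ 0xB = 0x7.
C[2]: T = 0x1, S = E(K, T) = 0xA; 0xD ⊕ 0xA = 0x7.
C[3]: T = 0x2, S = E(K, T) = 0x9; 0x8 ⊕ 0x9 = 0x1.

C[1] = 0x7, C[2] = 0x7, C[3] = 0x1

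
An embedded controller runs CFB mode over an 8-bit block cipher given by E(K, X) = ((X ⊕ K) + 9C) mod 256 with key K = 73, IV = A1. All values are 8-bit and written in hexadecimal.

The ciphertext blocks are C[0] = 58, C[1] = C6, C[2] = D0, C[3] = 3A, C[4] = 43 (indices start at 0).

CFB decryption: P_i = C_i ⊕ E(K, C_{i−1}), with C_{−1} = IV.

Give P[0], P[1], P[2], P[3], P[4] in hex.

P[0] = 36, P[1] = 01, P[2] = 81, P[3] = 05, P[4] = A6

P[0]: E(K, A1) = 6E; 58 ⊕ 6E = 36.
P[1]: E(K, 58) = C7; C6 ⊕ C7 = 01.
P[2]: E(K, C6) = 51; D0 ⊕ 51 = 81.
P[3]: E(K, D0) = 3F; 3A ⊕ 3F = 05.
P[4]: E(K, 3A) = E5; 43 ⊕ E5 = A6.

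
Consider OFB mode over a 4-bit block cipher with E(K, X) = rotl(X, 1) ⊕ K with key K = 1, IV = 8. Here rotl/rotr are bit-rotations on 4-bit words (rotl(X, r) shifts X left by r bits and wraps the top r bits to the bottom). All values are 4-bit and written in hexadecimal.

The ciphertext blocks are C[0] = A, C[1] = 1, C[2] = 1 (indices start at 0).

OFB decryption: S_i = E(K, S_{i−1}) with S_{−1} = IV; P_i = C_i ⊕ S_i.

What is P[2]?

P[2] = 2

P[0]: S = E(K, 8) = 0; A ⊕ 0 = A.
P[1]: S = E(K, 0) = 1; 1 ⊕ 1 = 0.
P[2]: S = E(K, 1) = 3; 1 ⊕ 3 = 2.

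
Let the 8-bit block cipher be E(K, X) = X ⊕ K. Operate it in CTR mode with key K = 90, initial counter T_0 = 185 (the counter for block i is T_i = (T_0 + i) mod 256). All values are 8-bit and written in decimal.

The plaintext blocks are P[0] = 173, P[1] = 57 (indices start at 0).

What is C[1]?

CTR encryption: S_i = E(K, T_i) where T_i is the counter for block i; C_i = P_i ⊕ S_i.
C[0]: T = 185, S = E(K, T) = 227; 173 ⊕ 227 = 78.
C[1]: T = 186, S = E(K, T) = 224; 57 ⊕ 224 = 217.

C[1] = 217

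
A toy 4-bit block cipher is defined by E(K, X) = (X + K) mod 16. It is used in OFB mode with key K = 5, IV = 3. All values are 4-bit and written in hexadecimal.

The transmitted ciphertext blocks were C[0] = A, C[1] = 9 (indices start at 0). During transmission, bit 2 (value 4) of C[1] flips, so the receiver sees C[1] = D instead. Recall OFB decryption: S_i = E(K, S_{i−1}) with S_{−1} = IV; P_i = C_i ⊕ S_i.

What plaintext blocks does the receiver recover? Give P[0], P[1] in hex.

P[0] = 2, P[1] = 0

Only C[1] changed, to D. In OFB, a change in C_i flips the same bit in P_i only; the keystream is unaffected. Decrypting the received ciphertext:
P[0]: S = E(K, 3) = 8; A ⊕ 8 = 2.
P[1]: S = E(K, 8) = D; D ⊕ D = 0.
Blocks that differ from the original plaintext: P[1].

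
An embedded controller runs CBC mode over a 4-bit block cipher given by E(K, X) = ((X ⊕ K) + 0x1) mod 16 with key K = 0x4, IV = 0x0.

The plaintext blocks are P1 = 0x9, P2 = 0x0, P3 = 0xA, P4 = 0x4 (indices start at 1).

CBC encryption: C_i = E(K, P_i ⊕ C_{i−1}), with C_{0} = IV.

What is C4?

C4 = 0x7

C1: P1 ⊕ 0x0 = 0x9; E(K, 0x9) = 0xE.
C2: P2 ⊕ 0xE = 0xE; E(K, 0xE) = 0xB.
C3: P3 ⊕ 0xB = 0x1; E(K, 0x1) = 0x6.
C4: P4 ⊕ 0x6 = 0x2; E(K, 0x2) = 0x7.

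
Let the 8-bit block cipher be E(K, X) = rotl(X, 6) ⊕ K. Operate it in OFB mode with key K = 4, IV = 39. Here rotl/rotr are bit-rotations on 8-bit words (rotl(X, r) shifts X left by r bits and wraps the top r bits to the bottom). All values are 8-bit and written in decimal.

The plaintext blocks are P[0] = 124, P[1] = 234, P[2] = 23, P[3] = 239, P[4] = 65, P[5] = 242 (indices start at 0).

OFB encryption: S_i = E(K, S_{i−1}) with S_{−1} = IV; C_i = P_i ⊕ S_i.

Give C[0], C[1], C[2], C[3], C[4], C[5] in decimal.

C[0]: S = E(K, 39) = 205; 124 ⊕ 205 = 177.
C[1]: S = E(K, 205) = 119; 234 ⊕ 119 = 157.
C[2]: S = E(K, 119) = 217; 23 ⊕ 217 = 206.
C[3]: S = E(K, 217) = 114; 239 ⊕ 114 = 157.
C[4]: S = E(K, 114) = 152; 65 ⊕ 152 = 217.
C[5]: S = E(K, 152) = 34; 242 ⊕ 34 = 208.

C[0] = 177, C[1] = 157, C[2] = 206, C[3] = 157, C[4] = 217, C[5] = 208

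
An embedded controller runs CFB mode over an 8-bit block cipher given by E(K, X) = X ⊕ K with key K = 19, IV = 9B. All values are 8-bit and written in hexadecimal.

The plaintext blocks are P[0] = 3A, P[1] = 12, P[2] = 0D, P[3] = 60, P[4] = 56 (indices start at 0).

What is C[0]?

C[0] = B8

CFB encryption: C_i = P_i ⊕ E(K, C_{i−1}), with C_{−1} = IV.
C[0]: E(K, 9B) = 82; 3A ⊕ 82 = B8.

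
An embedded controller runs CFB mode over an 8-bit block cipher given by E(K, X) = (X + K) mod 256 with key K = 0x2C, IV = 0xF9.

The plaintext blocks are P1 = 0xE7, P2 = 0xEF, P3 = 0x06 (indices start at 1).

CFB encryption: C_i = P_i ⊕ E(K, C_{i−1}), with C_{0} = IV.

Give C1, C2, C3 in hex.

C1 = 0xC2, C2 = 0x01, C3 = 0x2B

C1: E(K, 0xF9) = 0x25; 0xE7 ⊕ 0x25 = 0xC2.
C2: E(K, 0xC2) = 0xEE; 0xEF ⊕ 0xEE = 0x01.
C3: E(K, 0x01) = 0x2D; 0x06 ⊕ 0x2D = 0x2B.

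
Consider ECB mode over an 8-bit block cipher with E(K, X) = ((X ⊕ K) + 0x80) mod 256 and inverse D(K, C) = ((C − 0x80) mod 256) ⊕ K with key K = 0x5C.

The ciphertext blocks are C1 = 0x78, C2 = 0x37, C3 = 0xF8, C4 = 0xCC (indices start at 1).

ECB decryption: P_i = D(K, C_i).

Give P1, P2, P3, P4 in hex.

P1 = 0xA4, P2 = 0xEB, P3 = 0x24, P4 = 0x10

P1: D(K, 0x78) = 0xA4.
P2: D(K, 0x37) = 0xEB.
P3: D(K, 0xF8) = 0x24.
P4: D(K, 0xCC) = 0x10.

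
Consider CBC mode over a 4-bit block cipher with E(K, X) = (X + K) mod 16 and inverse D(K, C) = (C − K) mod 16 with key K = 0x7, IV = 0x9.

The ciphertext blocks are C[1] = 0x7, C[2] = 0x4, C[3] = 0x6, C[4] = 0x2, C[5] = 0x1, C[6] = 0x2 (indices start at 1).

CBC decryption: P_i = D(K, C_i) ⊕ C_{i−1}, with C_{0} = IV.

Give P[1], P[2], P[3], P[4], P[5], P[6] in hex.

P[1]: D(K, 0x7) = 0x0; 0x0 ⊕ 0x9 = 0x9.
P[2]: D(K, 0x4) = 0xD; 0xD ⊕ 0x7 = 0xA.
P[3]: D(K, 0x6) = 0xF; 0xF ⊕ 0x4 = 0xB.
P[4]: D(K, 0x2) = 0xB; 0xB ⊕ 0x6 = 0xD.
P[5]: D(K, 0x1) = 0xA; 0xA ⊕ 0x2 = 0x8.
P[6]: D(K, 0x2) = 0xB; 0xB ⊕ 0x1 = 0xA.

P[1] = 0x9, P[2] = 0xA, P[3] = 0xB, P[4] = 0xD, P[5] = 0x8, P[6] = 0xA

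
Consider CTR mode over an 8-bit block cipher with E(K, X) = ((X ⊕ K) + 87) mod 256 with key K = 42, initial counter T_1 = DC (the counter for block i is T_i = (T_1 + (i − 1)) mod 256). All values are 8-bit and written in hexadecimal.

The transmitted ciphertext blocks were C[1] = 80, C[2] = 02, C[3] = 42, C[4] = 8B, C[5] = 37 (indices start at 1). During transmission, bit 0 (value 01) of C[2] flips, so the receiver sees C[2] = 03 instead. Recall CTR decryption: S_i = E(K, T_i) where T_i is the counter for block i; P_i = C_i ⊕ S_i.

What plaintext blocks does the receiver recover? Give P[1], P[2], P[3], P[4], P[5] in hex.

P[1] = A5, P[2] = 25, P[3] = 61, P[4] = AF, P[5] = 1E

Only C[2] changed, to 03. In CTR, a change in C_i flips the same bit in P_i only; the keystream is unaffected. Decrypting the received ciphertext:
P[1]: T = DC, S = E(K, T) = 25; 80 ⊕ 25 = A5.
P[2]: T = DD, S = E(K, T) = 26; 03 ⊕ 26 = 25.
P[3]: T = DE, S = E(K, T) = 23; 42 ⊕ 23 = 61.
P[4]: T = DF, S = E(K, T) = 24; 8B ⊕ 24 = AF.
P[5]: T = E0, S = E(K, T) = 29; 37 ⊕ 29 = 1E.
Blocks that differ from the original plaintext: P[2].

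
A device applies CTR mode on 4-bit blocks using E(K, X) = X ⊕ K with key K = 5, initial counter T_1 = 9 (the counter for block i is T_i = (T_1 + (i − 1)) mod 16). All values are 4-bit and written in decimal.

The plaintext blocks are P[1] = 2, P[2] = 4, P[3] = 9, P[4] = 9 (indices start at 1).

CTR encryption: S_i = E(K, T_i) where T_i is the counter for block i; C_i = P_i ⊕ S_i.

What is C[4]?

C[4] = 0

C[1]: T = 9, S = E(K, T) = 12; 2 ⊕ 12 = 14.
C[2]: T = 10, S = E(K, T) = 15; 4 ⊕ 15 = 11.
C[3]: T = 11, S = E(K, T) = 14; 9 ⊕ 14 = 7.
C[4]: T = 12, S = E(K, T) = 9; 9 ⊕ 9 = 0.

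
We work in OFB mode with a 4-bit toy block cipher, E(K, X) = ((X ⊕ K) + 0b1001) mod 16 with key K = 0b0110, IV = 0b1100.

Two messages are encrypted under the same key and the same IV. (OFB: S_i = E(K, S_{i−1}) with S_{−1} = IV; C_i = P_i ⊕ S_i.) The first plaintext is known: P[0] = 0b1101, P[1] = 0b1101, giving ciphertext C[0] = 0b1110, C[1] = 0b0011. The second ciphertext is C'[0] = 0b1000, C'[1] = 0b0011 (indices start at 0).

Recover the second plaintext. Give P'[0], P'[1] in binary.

P'[0] = 0b1011, P'[1] = 0b1101

In OFB with a reused IV, both messages share the same keystream S_i, so C_i ⊕ C'_i = P_i ⊕ P'_i and thus P'_i = P_i ⊕ C_i ⊕ C'_i.
P'[0]: 0b1101 ⊕ 0b1110 ⊕ 0b1000 = 0b1011.
P'[1]: 0b1101 ⊕ 0b0011 ⊕ 0b0011 = 0b1101.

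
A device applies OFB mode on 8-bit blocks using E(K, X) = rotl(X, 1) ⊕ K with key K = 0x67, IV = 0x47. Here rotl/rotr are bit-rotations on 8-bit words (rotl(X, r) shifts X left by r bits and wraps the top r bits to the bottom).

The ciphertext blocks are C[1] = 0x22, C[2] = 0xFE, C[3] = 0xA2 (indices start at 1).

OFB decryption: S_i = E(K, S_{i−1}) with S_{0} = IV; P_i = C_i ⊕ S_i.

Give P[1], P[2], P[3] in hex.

P[1] = 0xCB, P[2] = 0x4A, P[3] = 0xAC

P[1]: S = E(K, 0x47) = 0xE9; 0x22 ⊕ 0xE9 = 0xCB.
P[2]: S = E(K, 0xE9) = 0xB4; 0xFE ⊕ 0xB4 = 0x4A.
P[3]: S = E(K, 0xB4) = 0x0E; 0xA2 ⊕ 0x0E = 0xAC.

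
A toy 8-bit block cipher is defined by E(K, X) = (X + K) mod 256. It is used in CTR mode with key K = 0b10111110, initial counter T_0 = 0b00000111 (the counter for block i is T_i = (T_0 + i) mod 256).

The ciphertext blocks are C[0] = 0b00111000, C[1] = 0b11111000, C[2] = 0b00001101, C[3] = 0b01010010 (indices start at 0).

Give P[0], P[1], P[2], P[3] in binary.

P[0] = 0b11111101, P[1] = 0b00111110, P[2] = 0b11001010, P[3] = 0b10011010

CTR decryption: S_i = E(K, T_i) where T_i is the counter for block i; P_i = C_i ⊕ S_i.
P[0]: T = 0b00000111, S = E(K, T) = 0b11000101; 0b00111000 ⊕ 0b11000101 = 0b11111101.
P[1]: T = 0b00001000, S = E(K, T) = 0b11000110; 0b11111000 ⊕ 0b11000110 = 0b00111110.
P[2]: T = 0b00001001, S = E(K, T) = 0b11000111; 0b00001101 ⊕ 0b11000111 = 0b11001010.
P[3]: T = 0b00001010, S = E(K, T) = 0b11001000; 0b01010010 ⊕ 0b11001000 = 0b10011010.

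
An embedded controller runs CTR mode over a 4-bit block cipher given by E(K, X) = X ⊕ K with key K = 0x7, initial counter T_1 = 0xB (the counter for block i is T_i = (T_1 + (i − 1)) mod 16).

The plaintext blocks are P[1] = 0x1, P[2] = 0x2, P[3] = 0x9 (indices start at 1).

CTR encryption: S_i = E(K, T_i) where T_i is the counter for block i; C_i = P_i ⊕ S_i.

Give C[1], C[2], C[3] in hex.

C[1] = 0xD, C[2] = 0x9, C[3] = 0x3

C[1]: T = 0xB, S = E(K, T) = 0xC; 0x1 ⊕ 0xC = 0xD.
C[2]: T = 0xC, S = E(K, T) = 0xB; 0x2 ⊕ 0xB = 0x9.
C[3]: T = 0xD, S = E(K, T) = 0xA; 0x9 ⊕ 0xA = 0x3.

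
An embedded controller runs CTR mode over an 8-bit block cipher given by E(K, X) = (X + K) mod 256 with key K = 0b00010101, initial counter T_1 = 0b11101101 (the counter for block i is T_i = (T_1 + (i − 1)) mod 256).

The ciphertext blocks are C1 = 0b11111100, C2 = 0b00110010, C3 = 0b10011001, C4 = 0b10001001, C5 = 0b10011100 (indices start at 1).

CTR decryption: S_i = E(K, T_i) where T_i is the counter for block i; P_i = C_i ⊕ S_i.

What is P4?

P4 = 0b10001100

P4: T = 0b11110000, S = E(K, T) = 0b00000101; 0b10001001 ⊕ 0b00000101 = 0b10001100.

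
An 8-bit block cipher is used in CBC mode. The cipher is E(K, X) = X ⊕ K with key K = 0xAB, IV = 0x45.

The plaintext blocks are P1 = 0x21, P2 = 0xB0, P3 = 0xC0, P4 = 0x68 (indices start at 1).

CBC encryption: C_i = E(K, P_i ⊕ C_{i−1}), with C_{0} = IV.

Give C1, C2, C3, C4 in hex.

C1 = 0xCF, C2 = 0xD4, C3 = 0xBF, C4 = 0x7C

C1: P1 ⊕ 0x45 = 0x64; E(K, 0x64) = 0xCF.
C2: P2 ⊕ 0xCF = 0x7F; E(K, 0x7F) = 0xD4.
C3: P3 ⊕ 0xD4 = 0x14; E(K, 0x14) = 0xBF.
C4: P4 ⊕ 0xBF = 0xD7; E(K, 0xD7) = 0x7C.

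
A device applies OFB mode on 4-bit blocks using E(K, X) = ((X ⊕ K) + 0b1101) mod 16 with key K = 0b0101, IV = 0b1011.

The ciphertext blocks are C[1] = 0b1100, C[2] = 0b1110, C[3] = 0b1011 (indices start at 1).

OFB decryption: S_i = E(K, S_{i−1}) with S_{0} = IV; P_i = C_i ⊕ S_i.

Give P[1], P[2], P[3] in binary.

P[1] = 0b0111, P[2] = 0b0101, P[3] = 0b0000

P[1]: S = E(K, 0b1011) = 0b1011; 0b1100 ⊕ 0b1011 = 0b0111.
P[2]: S = E(K, 0b1011) = 0b1011; 0b1110 ⊕ 0b1011 = 0b0101.
P[3]: S = E(K, 0b1011) = 0b1011; 0b1011 ⊕ 0b1011 = 0b0000.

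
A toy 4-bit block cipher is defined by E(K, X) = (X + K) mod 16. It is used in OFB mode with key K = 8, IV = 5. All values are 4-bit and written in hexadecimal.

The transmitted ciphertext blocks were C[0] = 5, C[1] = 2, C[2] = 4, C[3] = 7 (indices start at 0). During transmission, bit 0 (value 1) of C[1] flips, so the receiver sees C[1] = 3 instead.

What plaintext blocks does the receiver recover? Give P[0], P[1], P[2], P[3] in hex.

OFB decryption: S_i = E(K, S_{i−1}) with S_{−1} = IV; P_i = C_i ⊕ S_i.
Only C[1] changed, to 3. In OFB, a change in C_i flips the same bit in P_i only; the keystream is unaffected. Decrypting the received ciphertext:
P[0]: S = E(K, 5) = D; 5 ⊕ D = 8.
P[1]: S = E(K, D) = 5; 3 ⊕ 5 = 6.
P[2]: S = E(K, 5) = D; 4 ⊕ D = 9.
P[3]: S = E(K, D) = 5; 7 ⊕ 5 = 2.
Blocks that differ from the original plaintext: P[1].

P[0] = 8, P[1] = 6, P[2] = 9, P[3] = 2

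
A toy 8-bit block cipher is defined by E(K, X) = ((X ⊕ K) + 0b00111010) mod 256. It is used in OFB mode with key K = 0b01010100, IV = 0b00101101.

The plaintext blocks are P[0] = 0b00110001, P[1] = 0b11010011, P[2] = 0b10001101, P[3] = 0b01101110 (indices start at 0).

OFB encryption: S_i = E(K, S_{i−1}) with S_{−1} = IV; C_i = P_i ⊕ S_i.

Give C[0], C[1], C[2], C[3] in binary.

C[0] = 0b10000010, C[1] = 0b11110010, C[2] = 0b00100010, C[3] = 0b01011011

C[0]: S = E(K, 0b00101101) = 0b10110011; 0b00110001 ⊕ 0b10110011 = 0b10000010.
C[1]: S = E(K, 0b10110011) = 0b00100001; 0b11010011 ⊕ 0b00100001 = 0b11110010.
C[2]: S = E(K, 0b00100001) = 0b10101111; 0b10001101 ⊕ 0b10101111 = 0b00100010.
C[3]: S = E(K, 0b10101111) = 0b00110101; 0b01101110 ⊕ 0b00110101 = 0b01011011.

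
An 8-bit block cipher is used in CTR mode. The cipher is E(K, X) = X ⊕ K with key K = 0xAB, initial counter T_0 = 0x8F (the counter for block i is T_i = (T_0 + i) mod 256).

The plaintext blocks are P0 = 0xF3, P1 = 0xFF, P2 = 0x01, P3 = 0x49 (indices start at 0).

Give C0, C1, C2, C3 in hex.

C0 = 0xD7, C1 = 0xC4, C2 = 0x3B, C3 = 0x70

CTR encryption: S_i = E(K, T_i) where T_i is the counter for block i; C_i = P_i ⊕ S_i.
C0: T = 0x8F, S = E(K, T) = 0x24; 0xF3 ⊕ 0x24 = 0xD7.
C1: T = 0x90, S = E(K, T) = 0x3B; 0xFF ⊕ 0x3B = 0xC4.
C2: T = 0x91, S = E(K, T) = 0x3A; 0x01 ⊕ 0x3A = 0x3B.
C3: T = 0x92, S = E(K, T) = 0x39; 0x49 ⊕ 0x39 = 0x70.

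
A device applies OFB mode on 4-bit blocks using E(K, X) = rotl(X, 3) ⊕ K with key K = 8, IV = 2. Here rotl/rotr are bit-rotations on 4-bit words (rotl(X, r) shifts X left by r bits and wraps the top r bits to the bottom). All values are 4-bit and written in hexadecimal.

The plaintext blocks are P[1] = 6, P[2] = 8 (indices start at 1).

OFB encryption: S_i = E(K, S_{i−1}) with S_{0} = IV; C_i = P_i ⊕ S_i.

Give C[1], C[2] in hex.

C[1]: S = E(K, 2) = 9; 6 ⊕ 9 = F.
C[2]: S = E(K, 9) = 4; 8 ⊕ 4 = C.

C[1] = F, C[2] = C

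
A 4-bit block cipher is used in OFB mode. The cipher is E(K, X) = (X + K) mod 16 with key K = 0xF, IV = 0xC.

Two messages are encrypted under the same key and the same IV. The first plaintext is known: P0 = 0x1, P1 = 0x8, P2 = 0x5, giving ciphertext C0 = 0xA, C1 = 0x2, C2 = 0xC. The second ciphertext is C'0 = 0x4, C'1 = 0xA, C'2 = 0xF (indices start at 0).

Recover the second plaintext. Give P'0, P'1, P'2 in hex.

In OFB with a reused IV, both messages share the same keystream S_i, so C_i ⊕ C'_i = P_i ⊕ P'_i and thus P'_i = P_i ⊕ C_i ⊕ C'_i.
P'0: 0x1 ⊕ 0xA ⊕ 0x4 = 0xF.
P'1: 0x8 ⊕ 0x2 ⊕ 0xA = 0x0.
P'2: 0x5 ⊕ 0xC ⊕ 0xF = 0x6.

P'0 = 0xF, P'1 = 0x0, P'2 = 0x6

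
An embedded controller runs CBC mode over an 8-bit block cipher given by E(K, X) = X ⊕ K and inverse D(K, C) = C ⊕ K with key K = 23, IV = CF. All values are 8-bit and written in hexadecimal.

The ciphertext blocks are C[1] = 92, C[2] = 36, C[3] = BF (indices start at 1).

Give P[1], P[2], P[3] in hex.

CBC decryption: P_i = D(K, C_i) ⊕ C_{i−1}, with C_{0} = IV.
P[1]: D(K, 92) = B1; B1 ⊕ CF = 7E.
P[2]: D(K, 36) = 15; 15 ⊕ 92 = 87.
P[3]: D(K, BF) = 9C; 9C ⊕ 36 = AA.

P[1] = 7E, P[2] = 87, P[3] = AA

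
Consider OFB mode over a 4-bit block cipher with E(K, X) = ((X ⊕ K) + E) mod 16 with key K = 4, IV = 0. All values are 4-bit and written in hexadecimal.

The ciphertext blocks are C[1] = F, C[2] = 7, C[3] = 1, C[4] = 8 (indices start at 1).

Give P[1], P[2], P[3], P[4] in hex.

OFB decryption: S_i = E(K, S_{i−1}) with S_{0} = IV; P_i = C_i ⊕ S_i.
P[1]: S = E(K, 0) = 2; F ⊕ 2 = D.
P[2]: S = E(K, 2) = 4; 7 ⊕ 4 = 3.
P[3]: S = E(K, 4) = E; 1 ⊕ E = F.
P[4]: S = E(K, E) = 8; 8 ⊕ 8 = 0.

P[1] = D, P[2] = 3, P[3] = F, P[4] = 0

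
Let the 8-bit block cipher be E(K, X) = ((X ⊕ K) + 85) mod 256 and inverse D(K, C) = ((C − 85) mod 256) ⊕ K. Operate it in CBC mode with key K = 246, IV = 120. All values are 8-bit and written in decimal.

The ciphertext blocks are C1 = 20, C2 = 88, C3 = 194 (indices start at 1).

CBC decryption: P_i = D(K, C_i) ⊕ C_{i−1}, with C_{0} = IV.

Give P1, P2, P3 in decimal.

P1 = 49, P2 = 225, P3 = 195

P1: D(K, 20) = 73; 73 ⊕ 120 = 49.
P2: D(K, 88) = 245; 245 ⊕ 20 = 225.
P3: D(K, 194) = 155; 155 ⊕ 88 = 195.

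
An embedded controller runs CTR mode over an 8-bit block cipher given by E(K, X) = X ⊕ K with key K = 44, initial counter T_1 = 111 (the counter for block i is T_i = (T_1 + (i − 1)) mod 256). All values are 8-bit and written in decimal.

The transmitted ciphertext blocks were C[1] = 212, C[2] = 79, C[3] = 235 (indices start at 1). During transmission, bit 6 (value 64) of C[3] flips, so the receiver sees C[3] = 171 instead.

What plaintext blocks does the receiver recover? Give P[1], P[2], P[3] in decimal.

P[1] = 151, P[2] = 19, P[3] = 246

CTR decryption: S_i = E(K, T_i) where T_i is the counter for block i; P_i = C_i ⊕ S_i.
Only C[3] changed, to 171. In CTR, a change in C_i flips the same bit in P_i only; the keystream is unaffected. Decrypting the received ciphertext:
P[1]: T = 111, S = E(K, T) = 67; 212 ⊕ 67 = 151.
P[2]: T = 112, S = E(K, T) = 92; 79 ⊕ 92 = 19.
P[3]: T = 113, S = E(K, T) = 93; 171 ⊕ 93 = 246.
Blocks that differ from the original plaintext: P[3].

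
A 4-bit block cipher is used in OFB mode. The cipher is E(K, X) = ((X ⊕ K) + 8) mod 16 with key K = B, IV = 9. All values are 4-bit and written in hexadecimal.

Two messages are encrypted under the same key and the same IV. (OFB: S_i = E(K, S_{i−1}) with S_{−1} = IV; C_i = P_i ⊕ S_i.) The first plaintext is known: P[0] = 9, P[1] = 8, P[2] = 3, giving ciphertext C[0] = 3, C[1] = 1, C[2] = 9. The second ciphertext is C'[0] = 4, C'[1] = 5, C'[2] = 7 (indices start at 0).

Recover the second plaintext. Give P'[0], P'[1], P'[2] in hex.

P'[0] = E, P'[1] = C, P'[2] = D

In OFB with a reused IV, both messages share the same keystream S_i, so C_i ⊕ C'_i = P_i ⊕ P'_i and thus P'_i = P_i ⊕ C_i ⊕ C'_i.
P'[0]: 9 ⊕ 3 ⊕ 4 = E.
P'[1]: 8 ⊕ 1 ⊕ 5 = C.
P'[2]: 3 ⊕ 9 ⊕ 7 = D.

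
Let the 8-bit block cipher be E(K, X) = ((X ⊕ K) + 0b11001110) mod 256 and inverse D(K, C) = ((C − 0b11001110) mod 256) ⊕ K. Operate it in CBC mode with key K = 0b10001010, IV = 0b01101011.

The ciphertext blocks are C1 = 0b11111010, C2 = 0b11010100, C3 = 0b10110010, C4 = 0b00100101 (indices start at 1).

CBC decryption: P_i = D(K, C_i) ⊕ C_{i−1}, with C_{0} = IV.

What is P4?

P4: D(K, 0b00100101) = 0b11011101; 0b11011101 ⊕ 0b10110010 = 0b01101111.

P4 = 0b01101111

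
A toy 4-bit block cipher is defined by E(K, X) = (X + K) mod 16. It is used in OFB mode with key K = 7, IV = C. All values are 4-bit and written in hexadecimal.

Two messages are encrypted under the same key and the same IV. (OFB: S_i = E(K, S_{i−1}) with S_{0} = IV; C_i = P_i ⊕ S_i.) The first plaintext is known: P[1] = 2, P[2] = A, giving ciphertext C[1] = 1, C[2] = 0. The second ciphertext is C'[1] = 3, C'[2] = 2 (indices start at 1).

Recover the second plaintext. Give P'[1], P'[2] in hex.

P'[1] = 0, P'[2] = 8

In OFB with a reused IV, both messages share the same keystream S_i, so C_i ⊕ C'_i = P_i ⊕ P'_i and thus P'_i = P_i ⊕ C_i ⊕ C'_i.
P'[1]: 2 ⊕ 1 ⊕ 3 = 0.
P'[2]: A ⊕ 0 ⊕ 2 = 8.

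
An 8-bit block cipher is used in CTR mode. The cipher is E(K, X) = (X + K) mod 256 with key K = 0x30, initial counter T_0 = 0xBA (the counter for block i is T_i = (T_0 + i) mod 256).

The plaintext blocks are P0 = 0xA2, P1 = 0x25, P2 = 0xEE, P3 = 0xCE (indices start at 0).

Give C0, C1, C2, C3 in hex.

C0 = 0x48, C1 = 0xCE, C2 = 0x02, C3 = 0x23

CTR encryption: S_i = E(K, T_i) where T_i is the counter for block i; C_i = P_i ⊕ S_i.
C0: T = 0xBA, S = E(K, T) = 0xEA; 0xA2 ⊕ 0xEA = 0x48.
C1: T = 0xBB, S = E(K, T) = 0xEB; 0x25 ⊕ 0xEB = 0xCE.
C2: T = 0xBC, S = E(K, T) = 0xEC; 0xEE ⊕ 0xEC = 0x02.
C3: T = 0xBD, S = E(K, T) = 0xED; 0xCE ⊕ 0xED = 0x23.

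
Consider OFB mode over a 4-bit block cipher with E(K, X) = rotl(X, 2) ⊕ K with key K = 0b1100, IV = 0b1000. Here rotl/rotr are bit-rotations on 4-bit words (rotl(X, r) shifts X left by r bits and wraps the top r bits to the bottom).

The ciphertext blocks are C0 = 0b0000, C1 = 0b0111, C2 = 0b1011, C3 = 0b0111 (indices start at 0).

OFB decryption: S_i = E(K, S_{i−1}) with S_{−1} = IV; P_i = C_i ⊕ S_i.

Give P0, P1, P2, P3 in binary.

P0 = 0b1110, P1 = 0b0000, P2 = 0b1010, P3 = 0b1111

P0: S = E(K, 0b1000) = 0b1110; 0b0000 ⊕ 0b1110 = 0b1110.
P1: S = E(K, 0b1110) = 0b0111; 0b0111 ⊕ 0b0111 = 0b0000.
P2: S = E(K, 0b0111) = 0b0001; 0b1011 ⊕ 0b0001 = 0b1010.
P3: S = E(K, 0b0001) = 0b1000; 0b0111 ⊕ 0b1000 = 0b1111.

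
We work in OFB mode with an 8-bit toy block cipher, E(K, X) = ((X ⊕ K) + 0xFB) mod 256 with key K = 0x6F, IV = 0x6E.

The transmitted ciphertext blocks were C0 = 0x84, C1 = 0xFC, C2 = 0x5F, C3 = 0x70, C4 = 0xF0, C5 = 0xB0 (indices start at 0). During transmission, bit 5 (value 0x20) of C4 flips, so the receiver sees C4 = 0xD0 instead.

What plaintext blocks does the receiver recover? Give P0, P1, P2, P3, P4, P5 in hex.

OFB decryption: S_i = E(K, S_{i−1}) with S_{−1} = IV; P_i = C_i ⊕ S_i.
Only C4 changed, to 0xD0. In OFB, a change in C_i flips the same bit in P_i only; the keystream is unaffected. Decrypting the received ciphertext:
P0: S = E(K, 0x6E) = 0xFC; 0x84 ⊕ 0xFC = 0x78.
P1: S = E(K, 0xFC) = 0x8E; 0xFC ⊕ 0x8E = 0x72.
P2: S = E(K, 0x8E) = 0xDC; 0x5F ⊕ 0xDC = 0x83.
P3: S = E(K, 0xDC) = 0xAE; 0x70 ⊕ 0xAE = 0xDE.
P4: S = E(K, 0xAE) = 0xBC; 0xD0 ⊕ 0xBC = 0x6C.
P5: S = E(K, 0xBC) = 0xCE; 0xB0 ⊕ 0xCE = 0x7E.
Blocks that differ from the original plaintext: P4.

P0 = 0x78, P1 = 0x72, P2 = 0x83, P3 = 0xDE, P4 = 0x6C, P5 = 0x7E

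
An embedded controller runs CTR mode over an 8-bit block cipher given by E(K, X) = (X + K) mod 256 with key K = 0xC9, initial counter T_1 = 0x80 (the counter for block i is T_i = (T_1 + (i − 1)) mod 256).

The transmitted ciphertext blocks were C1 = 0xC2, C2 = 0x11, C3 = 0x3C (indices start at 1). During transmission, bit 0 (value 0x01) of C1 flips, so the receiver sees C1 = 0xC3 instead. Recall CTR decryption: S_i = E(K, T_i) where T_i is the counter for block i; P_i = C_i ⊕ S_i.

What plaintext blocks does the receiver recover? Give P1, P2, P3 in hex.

Only C1 changed, to 0xC3. In CTR, a change in C_i flips the same bit in P_i only; the keystream is unaffected. Decrypting the received ciphertext:
P1: T = 0x80, S = E(K, T) = 0x49; 0xC3 ⊕ 0x49 = 0x8A.
P2: T = 0x81, S = E(K, T) = 0x4A; 0x11 ⊕ 0x4A = 0x5B.
P3: T = 0x82, S = E(K, T) = 0x4B; 0x3C ⊕ 0x4B = 0x77.
Blocks that differ from the original plaintext: P1.

P1 = 0x8A, P2 = 0x5B, P3 = 0x77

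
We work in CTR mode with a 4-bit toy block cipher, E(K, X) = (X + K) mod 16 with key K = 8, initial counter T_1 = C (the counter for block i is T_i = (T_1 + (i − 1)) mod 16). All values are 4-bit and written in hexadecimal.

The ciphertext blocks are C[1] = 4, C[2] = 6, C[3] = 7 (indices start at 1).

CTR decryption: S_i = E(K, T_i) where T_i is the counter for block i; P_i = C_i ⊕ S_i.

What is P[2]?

P[2]: T = D, S = E(K, T) = 5; 6 ⊕ 5 = 3.

P[2] = 3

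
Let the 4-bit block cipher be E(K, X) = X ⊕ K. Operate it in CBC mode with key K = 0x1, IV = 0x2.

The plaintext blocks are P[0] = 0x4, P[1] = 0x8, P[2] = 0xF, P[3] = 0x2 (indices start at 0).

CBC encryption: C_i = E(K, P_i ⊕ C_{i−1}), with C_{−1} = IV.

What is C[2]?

C[0]: P[0] ⊕ 0x2 = 0x6; E(K, 0x6) = 0x7.
C[1]: P[1] ⊕ 0x7 = 0xF; E(K, 0xF) = 0xE.
C[2]: P[2] ⊕ 0xE = 0x1; E(K, 0x1) = 0x0.

C[2] = 0x0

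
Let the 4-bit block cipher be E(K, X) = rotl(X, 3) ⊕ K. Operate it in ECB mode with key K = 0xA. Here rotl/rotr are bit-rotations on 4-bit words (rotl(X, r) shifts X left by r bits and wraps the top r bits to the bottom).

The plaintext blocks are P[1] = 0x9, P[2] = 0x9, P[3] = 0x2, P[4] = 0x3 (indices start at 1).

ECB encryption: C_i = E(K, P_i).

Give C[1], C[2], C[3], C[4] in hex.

C[1] = 0x6, C[2] = 0x6, C[3] = 0xB, C[4] = 0x3

C[1]: E(K, 0x9) = 0x6.
C[2]: E(K, 0x9) = 0x6.
C[3]: E(K, 0x2) = 0xB.
C[4]: E(K, 0x3) = 0x3.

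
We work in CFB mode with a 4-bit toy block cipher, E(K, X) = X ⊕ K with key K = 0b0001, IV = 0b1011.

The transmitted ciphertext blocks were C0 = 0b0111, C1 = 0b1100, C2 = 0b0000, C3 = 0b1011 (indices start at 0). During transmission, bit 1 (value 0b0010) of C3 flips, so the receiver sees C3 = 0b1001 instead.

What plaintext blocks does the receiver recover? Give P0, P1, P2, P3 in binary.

CFB decryption: P_i = C_i ⊕ E(K, C_{i−1}), with C_{−1} = IV.
Only C3 changed, to 0b1001. In CFB, a change in C_i flips the same bit in P_i and garbles P_{i+1}. Decrypting the received ciphertext:
P0: E(K, 0b1011) = 0b1010; 0b0111 ⊕ 0b1010 = 0b1101.
P1: E(K, 0b0111) = 0b0110; 0b1100 ⊕ 0b0110 = 0b1010.
P2: E(K, 0b1100) = 0b1101; 0b0000 ⊕ 0b1101 = 0b1101.
P3: E(K, 0b0000) = 0b0001; 0b1001 ⊕ 0b0001 = 0b1000.
Blocks that differ from the original plaintext: P3.

P0 = 0b1101, P1 = 0b1010, P2 = 0b1101, P3 = 0b1000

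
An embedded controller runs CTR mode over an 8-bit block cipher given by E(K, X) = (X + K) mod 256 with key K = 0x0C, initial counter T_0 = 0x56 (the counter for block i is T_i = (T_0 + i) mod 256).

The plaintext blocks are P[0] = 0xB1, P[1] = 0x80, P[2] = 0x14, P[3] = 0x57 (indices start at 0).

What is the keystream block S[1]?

CTR encryption: S_i = E(K, T_i) where T_i is the counter for block i; C_i = P_i ⊕ S_i.
C[0]: T = 0x56, S = E(K, T) = 0x62; 0xB1 ⊕ 0x62 = 0xD3.
C[1]: T = 0x57, S = E(K, T) = 0x63; 0x80 ⊕ 0x63 = 0xE3.
So S[1] = 0x63.

0x63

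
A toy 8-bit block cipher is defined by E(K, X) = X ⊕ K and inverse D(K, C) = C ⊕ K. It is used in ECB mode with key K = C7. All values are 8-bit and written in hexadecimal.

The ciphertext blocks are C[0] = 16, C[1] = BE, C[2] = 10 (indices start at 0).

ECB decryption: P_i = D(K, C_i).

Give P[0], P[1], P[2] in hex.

P[0] = D1, P[1] = 79, P[2] = D7

P[0]: D(K, 16) = D1.
P[1]: D(K, BE) = 79.
P[2]: D(K, 10) = D7.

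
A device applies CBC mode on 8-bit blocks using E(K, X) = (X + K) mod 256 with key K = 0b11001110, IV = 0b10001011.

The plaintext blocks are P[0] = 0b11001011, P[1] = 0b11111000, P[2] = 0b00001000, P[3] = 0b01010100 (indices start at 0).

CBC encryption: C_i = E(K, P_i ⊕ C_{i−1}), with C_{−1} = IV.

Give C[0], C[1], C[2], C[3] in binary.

C[0] = 0b00001110, C[1] = 0b11000100, C[2] = 0b10011010, C[3] = 0b10011100

C[0]: P[0] ⊕ 0b10001011 = 0b01000000; E(K, 0b01000000) = 0b00001110.
C[1]: P[1] ⊕ 0b00001110 = 0b11110110; E(K, 0b11110110) = 0b11000100.
C[2]: P[2] ⊕ 0b11000100 = 0b11001100; E(K, 0b11001100) = 0b10011010.
C[3]: P[3] ⊕ 0b10011010 = 0b11001110; E(K, 0b11001110) = 0b10011100.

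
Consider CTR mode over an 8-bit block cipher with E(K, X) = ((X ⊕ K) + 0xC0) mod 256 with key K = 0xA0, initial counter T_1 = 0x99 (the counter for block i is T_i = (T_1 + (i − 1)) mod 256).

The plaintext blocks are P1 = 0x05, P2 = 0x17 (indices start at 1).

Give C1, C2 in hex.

CTR encryption: S_i = E(K, T_i) where T_i is the counter for block i; C_i = P_i ⊕ S_i.
C1: T = 0x99, S = E(K, T) = 0xF9; 0x05 ⊕ 0xF9 = 0xFC.
C2: T = 0x9A, S = E(K, T) = 0xFA; 0x17 ⊕ 0xFA = 0xED.

C1 = 0xFC, C2 = 0xED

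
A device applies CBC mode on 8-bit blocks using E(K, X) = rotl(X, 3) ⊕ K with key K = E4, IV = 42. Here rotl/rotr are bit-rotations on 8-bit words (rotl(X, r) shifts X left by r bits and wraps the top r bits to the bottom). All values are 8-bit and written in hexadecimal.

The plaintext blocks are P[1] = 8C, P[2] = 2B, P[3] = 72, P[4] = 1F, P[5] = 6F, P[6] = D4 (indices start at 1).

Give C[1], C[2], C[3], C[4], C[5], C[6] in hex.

CBC encryption: C_i = E(K, P_i ⊕ C_{i−1}), with C_{0} = IV.
C[1]: P[1] ⊕ 42 = CE; E(K, CE) = 92.
C[2]: P[2] ⊕ 92 = B9; E(K, B9) = 29.
C[3]: P[3] ⊕ 29 = 5B; E(K, 5B) = 3E.
C[4]: P[4] ⊕ 3E = 21; E(K, 21) = ED.
C[5]: P[5] ⊕ ED = 82; E(K, 82) = F0.
C[6]: P[6] ⊕ F0 = 24; E(K, 24) = C5.

C[1] = 92, C[2] = 29, C[3] = 3E, C[4] = ED, C[5] = F0, C[6] = C5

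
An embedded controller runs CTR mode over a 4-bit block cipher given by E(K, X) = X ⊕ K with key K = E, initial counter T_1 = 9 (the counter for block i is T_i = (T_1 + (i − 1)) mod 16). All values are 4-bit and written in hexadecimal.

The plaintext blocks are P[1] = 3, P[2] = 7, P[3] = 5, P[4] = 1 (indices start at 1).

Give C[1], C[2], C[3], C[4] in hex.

C[1] = 4, C[2] = 3, C[3] = 0, C[4] = 3

CTR encryption: S_i = E(K, T_i) where T_i is the counter for block i; C_i = P_i ⊕ S_i.
C[1]: T = 9, S = E(K, T) = 7; 3 ⊕ 7 = 4.
C[2]: T = A, S = E(K, T) = 4; 7 ⊕ 4 = 3.
C[3]: T = B, S = E(K, T) = 5; 5 ⊕ 5 = 0.
C[4]: T = C, S = E(K, T) = 2; 1 ⊕ 2 = 3.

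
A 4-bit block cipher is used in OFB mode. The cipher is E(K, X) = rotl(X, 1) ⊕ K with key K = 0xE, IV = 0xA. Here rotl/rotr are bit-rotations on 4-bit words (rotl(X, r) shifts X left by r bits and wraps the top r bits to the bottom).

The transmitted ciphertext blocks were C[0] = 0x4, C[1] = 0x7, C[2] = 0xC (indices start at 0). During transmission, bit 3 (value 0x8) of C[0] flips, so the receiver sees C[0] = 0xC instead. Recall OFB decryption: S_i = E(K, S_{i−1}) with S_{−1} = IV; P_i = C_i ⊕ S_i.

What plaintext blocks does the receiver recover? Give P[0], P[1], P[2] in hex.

Only C[0] changed, to 0xC. In OFB, a change in C_i flips the same bit in P_i only; the keystream is unaffected. Decrypting the received ciphertext:
P[0]: S = E(K, 0xA) = 0xB; 0xC ⊕ 0xB = 0x7.
P[1]: S = E(K, 0xB) = 0x9; 0x7 ⊕ 0x9 = 0xE.
P[2]: S = E(K, 0x9) = 0xD; 0xC ⊕ 0xD = 0x1.
Blocks that differ from the original plaintext: P[0].

P[0] = 0x7, P[1] = 0xE, P[2] = 0x1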